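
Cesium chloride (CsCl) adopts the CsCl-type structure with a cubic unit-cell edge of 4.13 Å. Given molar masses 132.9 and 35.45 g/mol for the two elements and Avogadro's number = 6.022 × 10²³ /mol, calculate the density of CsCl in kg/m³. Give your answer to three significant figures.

The CsCl-type structure contains Z = 1 formula unit per cell; M(CsCl) = 132.9 + 35.45 = 168.35 g/mol.
a³ = (4.130 × 10^-8 cm)³ = 7.044 × 10^-23 cm³.
ρ = 1 × 168.35 / (6.022 × 10²³ × 7.044 × 10^-23) = 3.968 g/cm³ = 3970 kg/m³.

3970 kg/m³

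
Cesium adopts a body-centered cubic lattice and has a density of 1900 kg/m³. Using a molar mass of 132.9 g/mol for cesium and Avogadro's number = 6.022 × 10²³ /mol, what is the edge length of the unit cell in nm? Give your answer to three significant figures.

0.615 nm

With Z = 2 atoms per BCC cell, a³ = Z·M/(N_A·ρ) = 2 × 132.9 / (6.022 × 10²³ × 1.900 g/cm³) = 2.323 × 10^-22 cm³.
a = (2.323 × 10^-22)^(1/3) = 6.147 × 10^-8 cm = 0.615 nm.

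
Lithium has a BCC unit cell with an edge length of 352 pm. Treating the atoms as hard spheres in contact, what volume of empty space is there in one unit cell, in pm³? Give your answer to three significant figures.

1.39 × 10^7 pm³

In a BCC lattice atoms touch along the body diagonal, so √3·a = 4r, so r = 0.4330a = 152.4 pm.
V_cell = a³ = 4.361 × 10^7 pm³; V_atoms = 2 × (4/3)πr³ = 2.967 × 10^7 pm³.
Empty space = 4.361 × 10^7 − 2.967 × 10^7 = 1.39 × 10^7 pm³.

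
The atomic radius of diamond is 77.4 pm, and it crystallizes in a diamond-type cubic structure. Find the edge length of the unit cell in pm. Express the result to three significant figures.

357 pm

In a diamond cubic lattice, nearest neighbors lie along the body diagonal with √3·a = 8r.
a = 8r/√3 = 8 × 77.4 / 1.7321 = 357 pm.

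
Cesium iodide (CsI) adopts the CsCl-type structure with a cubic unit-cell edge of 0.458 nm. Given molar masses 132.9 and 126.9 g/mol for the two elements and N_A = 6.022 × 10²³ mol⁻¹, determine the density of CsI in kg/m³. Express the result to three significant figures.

4490 kg/m³

The CsCl-type structure contains Z = 1 formula unit per cell; M(CsI) = 132.9 + 126.9 = 259.8 g/mol.
a³ = (4.580 × 10^-8 cm)³ = 9.607 × 10^-23 cm³.
ρ = 1 × 259.8 / (6.022 × 10²³ × 9.607 × 10^-23) = 4.491 g/cm³ = 4490 kg/m³.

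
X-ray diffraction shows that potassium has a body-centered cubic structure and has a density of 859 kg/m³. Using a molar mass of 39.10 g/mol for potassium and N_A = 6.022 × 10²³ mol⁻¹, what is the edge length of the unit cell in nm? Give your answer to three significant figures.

0.533 nm

With Z = 2 atoms per BCC cell, a³ = Z·M/(N_A·ρ) = 2 × 39.10 / (6.022 × 10²³ × 0.8590 g/cm³) = 1.512 × 10^-22 cm³.
a = (1.512 × 10^-22)^(1/3) = 5.327 × 10^-8 cm = 0.533 nm.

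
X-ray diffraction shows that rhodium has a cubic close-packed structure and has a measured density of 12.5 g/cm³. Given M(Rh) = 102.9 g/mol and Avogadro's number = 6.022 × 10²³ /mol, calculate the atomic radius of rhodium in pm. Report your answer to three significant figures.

For an FCC cell (Z = 4), a³ = Z·M/(N_A·ρ) = 4 × 102.9 / (6.022 × 10²³ × 12.50) = 5.468 × 10^-23 cm³, so a = 3.796 × 10^-8 cm = 379.6 pm.
Atoms touch along the face diagonal, so √2·a = 4r, so r = 0.3536 × a = 134 pm.

134 pm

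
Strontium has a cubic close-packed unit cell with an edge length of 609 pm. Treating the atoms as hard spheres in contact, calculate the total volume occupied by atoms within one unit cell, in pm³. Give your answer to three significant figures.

1.67 × 10^8 pm³

In an FCC lattice atoms touch along the face diagonal, so √2·a = 4r, so r = 0.3536a = 215.3 pm.
V_atoms = Z × (4/3)πr³ = 4 × (4/3)π × (215.3)³ = 1.67 × 10^8 pm³.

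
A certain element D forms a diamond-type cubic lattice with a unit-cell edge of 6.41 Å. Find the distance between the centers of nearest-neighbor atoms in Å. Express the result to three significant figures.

In a diamond cubic structure, nearest neighbors lie along the body diagonal with √3·a = 8r; the nearest-neighbor distance equals 2r = 0.4330·a.
d = 0.4330 × 6.41 = 2.78 Å.

2.78 Å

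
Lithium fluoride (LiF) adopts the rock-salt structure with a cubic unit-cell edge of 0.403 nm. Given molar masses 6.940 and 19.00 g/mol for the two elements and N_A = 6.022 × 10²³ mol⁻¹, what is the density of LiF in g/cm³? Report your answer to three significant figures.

The rock-salt structure contains Z = 4 formula units per cell; M(LiF) = 6.940 + 19.00 = 25.94 g/mol.
a³ = (4.030 × 10^-8 cm)³ = 6.545 × 10^-23 cm³.
ρ = 4 × 25.94 / (6.022 × 10²³ × 6.545 × 10^-23) = 2.633 g/cm³.

2.63 g/cm³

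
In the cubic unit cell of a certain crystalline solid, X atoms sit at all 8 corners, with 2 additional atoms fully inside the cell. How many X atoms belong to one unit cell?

Corner atoms are shared by 8 cells (1/8 each), interior atoms are unshared.
Net atoms = 8 × 1/8 + 2 = 1 + 2 = 3.

3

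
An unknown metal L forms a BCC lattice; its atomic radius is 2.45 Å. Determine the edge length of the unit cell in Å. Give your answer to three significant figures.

In a BCC lattice, atoms touch along the body diagonal, so √3·a = 4r.
a = 4r/√3 = 4 × 2.45 / 1.7321 = 5.66 Å.

5.66 Å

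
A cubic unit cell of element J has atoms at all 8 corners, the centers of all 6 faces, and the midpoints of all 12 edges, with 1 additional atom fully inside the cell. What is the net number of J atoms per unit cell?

Corner atoms are shared by 8 cells (1/8 each), face atoms by 2 (1/2 each), edge atoms by 4 (1/4 each), interior atoms are unshared.
Net atoms = 8 × 1/8 + 6 × 1/2 + 12 × 1/4 + 1 = 1 + 3 + 3 + 1 = 8.

8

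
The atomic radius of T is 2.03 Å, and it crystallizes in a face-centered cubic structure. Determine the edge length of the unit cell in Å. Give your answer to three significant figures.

5.74 Å

In an FCC lattice, atoms touch along the face diagonal, so √2·a = 4r.
a = 4r/√2 = 4 × 2.03 / 1.4142 = 5.74 Å.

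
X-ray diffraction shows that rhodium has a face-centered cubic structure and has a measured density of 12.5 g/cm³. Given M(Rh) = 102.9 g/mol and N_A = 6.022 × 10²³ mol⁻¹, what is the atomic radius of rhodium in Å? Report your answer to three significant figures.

1.34 Å

For an FCC cell (Z = 4), a³ = Z·M/(N_A·ρ) = 4 × 102.9 / (6.022 × 10²³ × 12.50) = 5.468 × 10^-23 cm³, so a = 3.796 × 10^-8 cm = 3.796 Å.
Atoms touch along the face diagonal, so √2·a = 4r, so r = 0.3536 × a = 1.34 Å.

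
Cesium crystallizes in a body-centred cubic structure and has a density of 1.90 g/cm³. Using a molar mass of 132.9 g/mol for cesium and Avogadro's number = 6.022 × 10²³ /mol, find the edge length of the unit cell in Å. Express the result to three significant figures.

With Z = 2 atoms per BCC cell, a³ = Z·M/(N_A·ρ) = 2 × 132.9 / (6.022 × 10²³ × 1.900 g/cm³) = 2.323 × 10^-22 cm³.
a = (2.323 × 10^-22)^(1/3) = 6.147 × 10^-8 cm = 6.15 Å.

6.15 Å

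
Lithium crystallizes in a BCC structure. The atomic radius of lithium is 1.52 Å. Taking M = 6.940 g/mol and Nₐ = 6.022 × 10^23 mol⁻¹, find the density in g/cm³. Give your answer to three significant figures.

In a BCC lattice, atoms touch along the body diagonal, so √3·a = 4r, giving a = 3.510 Å = 3.510 × 10^-8 cm.
With Z = 2, ρ = Z·M/(N_A·a³) = 2 × 6.940 / (6.022 × 10²³ × 4.325 × 10^-23) = 0.5329 g/cm³.

0.533 g/cm³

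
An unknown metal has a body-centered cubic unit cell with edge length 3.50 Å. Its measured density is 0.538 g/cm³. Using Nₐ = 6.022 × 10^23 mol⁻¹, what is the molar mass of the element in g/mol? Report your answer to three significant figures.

A BCC cell has Z = 2 atoms; a = 3.500 × 10^-8 cm.
M = ρ·N_A·a³/Z = 0.538 × 6.022 × 10²³ × 4.288 × 10^-23 / 2 = 6.95 g/mol.

6.95 g/mol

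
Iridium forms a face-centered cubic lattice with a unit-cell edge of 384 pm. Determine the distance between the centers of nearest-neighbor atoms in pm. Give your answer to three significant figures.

272 pm

In an FCC structure, atoms touch along the face diagonal, so √2·a = 4r; the nearest-neighbor distance equals 2r = 0.7071·a.
d = 0.7071 × 384 = 272 pm.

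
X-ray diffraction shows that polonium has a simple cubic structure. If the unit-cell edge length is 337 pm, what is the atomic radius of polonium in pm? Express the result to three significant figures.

169 pm

In a simple cubic lattice, atoms touch along the cell edge, so a = 2r.
r = a/2 = 337/2 = 169 pm.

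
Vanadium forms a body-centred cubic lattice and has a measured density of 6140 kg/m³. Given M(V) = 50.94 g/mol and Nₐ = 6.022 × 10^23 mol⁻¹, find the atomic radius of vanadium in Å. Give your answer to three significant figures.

For a BCC cell (Z = 2), a³ = Z·M/(N_A·ρ) = 2 × 50.94 / (6.022 × 10²³ × 6.140) = 2.755 × 10^-23 cm³, so a = 3.020 × 10^-8 cm = 3.020 Å.
Atoms touch along the body diagonal, so √3·a = 4r, so r = 0.4330 × a = 1.31 Å.

1.31 Å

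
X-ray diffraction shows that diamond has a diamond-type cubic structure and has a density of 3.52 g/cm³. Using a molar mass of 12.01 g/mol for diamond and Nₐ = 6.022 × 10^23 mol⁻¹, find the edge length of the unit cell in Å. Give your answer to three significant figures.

With Z = 8 atoms per diamond cubic cell, a³ = Z·M/(N_A·ρ) = 8 × 12.01 / (6.022 × 10²³ × 3.520 g/cm³) = 4.533 × 10^-23 cm³.
a = (4.533 × 10^-23)^(1/3) = 3.565 × 10^-8 cm = 3.57 Å.

3.57 Å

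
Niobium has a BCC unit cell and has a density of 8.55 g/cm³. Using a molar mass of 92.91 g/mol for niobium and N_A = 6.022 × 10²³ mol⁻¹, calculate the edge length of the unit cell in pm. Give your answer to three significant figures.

330 pm

With Z = 2 atoms per BCC cell, a³ = Z·M/(N_A·ρ) = 2 × 92.91 / (6.022 × 10²³ × 8.550 g/cm³) = 3.609 × 10^-23 cm³.
a = (3.609 × 10^-23)^(1/3) = 3.305 × 10^-8 cm = 330 pm.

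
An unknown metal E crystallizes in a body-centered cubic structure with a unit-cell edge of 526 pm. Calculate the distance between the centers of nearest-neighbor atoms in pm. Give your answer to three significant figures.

456 pm

In a BCC structure, atoms touch along the body diagonal, so √3·a = 4r; the nearest-neighbor distance equals 2r = 0.8660·a.
d = 0.8660 × 526 = 456 pm.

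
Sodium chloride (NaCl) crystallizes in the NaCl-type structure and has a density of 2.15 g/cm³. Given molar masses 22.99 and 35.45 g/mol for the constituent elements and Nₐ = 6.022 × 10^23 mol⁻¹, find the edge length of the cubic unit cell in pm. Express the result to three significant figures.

M(NaCl) = 58.44 g/mol; Z = 4 formula units per cell.
a³ = Z·M/(N_A·ρ) = 4 × 58.44 / (6.022 × 10²³ × 2.15) = 1.805 × 10^-22 cm³, so a = 5.652 × 10^-8 cm = 565 pm.

565 pm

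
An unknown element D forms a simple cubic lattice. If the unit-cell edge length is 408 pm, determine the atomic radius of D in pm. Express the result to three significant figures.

204 pm

In a simple cubic lattice, atoms touch along the cell edge, so a = 2r.
r = a/2 = 408/2 = 204 pm.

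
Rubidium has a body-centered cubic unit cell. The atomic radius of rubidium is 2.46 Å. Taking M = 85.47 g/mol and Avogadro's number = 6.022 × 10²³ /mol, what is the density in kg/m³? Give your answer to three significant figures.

In a BCC lattice, atoms touch along the body diagonal, so √3·a = 4r, giving a = 5.681 Å = 5.681 × 10^-8 cm.
With Z = 2, ρ = Z·M/(N_A·a³) = 2 × 85.47 / (6.022 × 10²³ × 1.834 × 10^-22) = 1.548 g/cm³ = 1550 kg/m³.

1550 kg/m³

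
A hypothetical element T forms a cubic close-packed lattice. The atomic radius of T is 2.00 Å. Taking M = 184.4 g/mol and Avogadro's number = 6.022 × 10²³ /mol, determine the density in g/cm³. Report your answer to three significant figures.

6.77 g/cm³

In an FCC lattice, atoms touch along the face diagonal, so √2·a = 4r, giving a = 5.657 Å = 5.657 × 10^-8 cm.
With Z = 4, ρ = Z·M/(N_A·a³) = 4 × 184.4 / (6.022 × 10²³ × 1.810 × 10^-22) = 6.766 g/cm³.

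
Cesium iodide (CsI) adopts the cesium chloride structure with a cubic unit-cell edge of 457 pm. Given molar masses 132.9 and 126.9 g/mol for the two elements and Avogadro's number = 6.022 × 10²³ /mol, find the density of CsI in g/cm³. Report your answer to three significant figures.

The cesium chloride structure contains Z = 1 formula unit per cell; M(CsI) = 132.9 + 126.9 = 259.8 g/mol.
a³ = (4.570 × 10^-8 cm)³ = 9.544 × 10^-23 cm³.
ρ = 1 × 259.8 / (6.022 × 10²³ × 9.544 × 10^-23) = 4.520 g/cm³.

4.52 g/cm³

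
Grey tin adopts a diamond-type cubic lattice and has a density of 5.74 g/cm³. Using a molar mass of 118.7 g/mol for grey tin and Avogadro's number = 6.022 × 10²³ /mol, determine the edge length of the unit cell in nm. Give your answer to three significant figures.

0.650 nm

With Z = 8 atoms per diamond cubic cell, a³ = Z·M/(N_A·ρ) = 8 × 118.7 / (6.022 × 10²³ × 5.740 g/cm³) = 2.747 × 10^-22 cm³.
a = (2.747 × 10^-22)^(1/3) = 6.501 × 10^-8 cm = 0.650 nm.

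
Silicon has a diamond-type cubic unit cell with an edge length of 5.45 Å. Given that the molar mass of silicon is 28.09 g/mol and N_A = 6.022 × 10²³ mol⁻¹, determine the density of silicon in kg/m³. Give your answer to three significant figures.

A diamond cubic unit cell contains Z = 8 atoms.
Cell volume: a³ = (5.45 Å)³ = (5.450 × 10^-8 cm)³ = 1.619 × 10^-22 cm³.
ρ = Z·M/(N_A·a³) = 8 × 28.09 / (6.022 × 10²³ × 1.619 × 10^-22) = 2.305 g/cm³ = 2310 kg/m³.

2310 kg/m³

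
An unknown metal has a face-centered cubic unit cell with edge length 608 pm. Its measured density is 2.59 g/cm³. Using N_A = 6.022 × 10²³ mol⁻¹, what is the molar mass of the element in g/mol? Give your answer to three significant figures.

An FCC cell has Z = 4 atoms; a = 6.080 × 10^-8 cm.
M = ρ·N_A·a³/Z = 2.59 × 6.022 × 10²³ × 2.248 × 10^-22 / 4 = 87.6 g/mol.

87.6 g/mol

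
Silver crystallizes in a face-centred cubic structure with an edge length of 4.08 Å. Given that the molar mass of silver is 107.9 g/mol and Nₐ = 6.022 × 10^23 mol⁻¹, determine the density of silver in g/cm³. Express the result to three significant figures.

10.6 g/cm³

An FCC unit cell contains Z = 4 atoms.
Cell volume: a³ = (4.08 Å)³ = (4.080 × 10^-8 cm)³ = 6.792 × 10^-23 cm³.
ρ = Z·M/(N_A·a³) = 4 × 107.9 / (6.022 × 10²³ × 6.792 × 10^-23) = 10.55 g/cm³.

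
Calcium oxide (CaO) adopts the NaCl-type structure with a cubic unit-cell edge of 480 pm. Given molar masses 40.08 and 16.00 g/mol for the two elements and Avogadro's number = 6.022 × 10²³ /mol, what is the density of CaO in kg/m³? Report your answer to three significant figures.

3370 kg/m³

The NaCl-type structure contains Z = 4 formula units per cell; M(CaO) = 40.08 + 16.00 = 56.08 g/mol.
a³ = (4.800 × 10^-8 cm)³ = 1.106 × 10^-22 cm³.
ρ = 4 × 56.08 / (6.022 × 10²³ × 1.106 × 10^-22) = 3.368 g/cm³ = 3370 kg/m³.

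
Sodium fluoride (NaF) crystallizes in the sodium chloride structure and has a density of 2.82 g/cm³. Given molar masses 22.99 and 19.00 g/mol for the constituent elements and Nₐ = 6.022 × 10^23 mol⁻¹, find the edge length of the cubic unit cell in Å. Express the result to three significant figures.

M(NaF) = 41.99 g/mol; Z = 4 formula units per cell.
a³ = Z·M/(N_A·ρ) = 4 × 41.99 / (6.022 × 10²³ × 2.82) = 9.890 × 10^-23 cm³, so a = 4.625 × 10^-8 cm = 4.62 Å.

4.62 Å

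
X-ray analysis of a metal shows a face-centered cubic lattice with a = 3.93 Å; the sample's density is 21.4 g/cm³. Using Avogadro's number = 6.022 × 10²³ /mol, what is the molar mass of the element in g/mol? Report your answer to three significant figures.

An FCC cell has Z = 4 atoms; a = 3.930 × 10^-8 cm.
M = ρ·N_A·a³/Z = 21.4 × 6.022 × 10²³ × 6.070 × 10^-23 / 4 = 196 g/mol.

196 g/mol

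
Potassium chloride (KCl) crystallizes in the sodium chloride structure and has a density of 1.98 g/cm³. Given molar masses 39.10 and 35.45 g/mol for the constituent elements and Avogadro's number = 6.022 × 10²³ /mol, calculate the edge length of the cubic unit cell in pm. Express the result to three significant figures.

630 pm

M(KCl) = 74.55 g/mol; Z = 4 formula units per cell.
a³ = Z·M/(N_A·ρ) = 4 × 74.55 / (6.022 × 10²³ × 1.98) = 2.501 × 10^-22 cm³, so a = 6.300 × 10^-8 cm = 630 pm.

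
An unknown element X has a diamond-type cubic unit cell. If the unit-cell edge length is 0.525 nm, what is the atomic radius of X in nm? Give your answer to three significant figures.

0.114 nm

In a diamond cubic lattice, nearest neighbors lie along the body diagonal with √3·a = 8r.
r = √3·a/8 = 1.7321 × 0.525 / 8 = 0.114 nm.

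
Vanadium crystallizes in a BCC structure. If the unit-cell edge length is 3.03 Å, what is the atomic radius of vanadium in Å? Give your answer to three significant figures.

1.31 Å

In a BCC lattice, atoms touch along the body diagonal, so √3·a = 4r.
r = √3·a/4 = 1.7321 × 3.03 / 4 = 1.31 Å.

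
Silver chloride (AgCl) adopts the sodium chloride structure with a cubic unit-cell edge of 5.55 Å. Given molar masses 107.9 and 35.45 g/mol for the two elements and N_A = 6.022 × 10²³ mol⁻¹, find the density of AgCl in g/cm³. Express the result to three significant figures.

The sodium chloride structure contains Z = 4 formula units per cell; M(AgCl) = 107.9 + 35.45 = 143.35 g/mol.
a³ = (5.550 × 10^-8 cm)³ = 1.710 × 10^-22 cm³.
ρ = 4 × 143.35 / (6.022 × 10²³ × 1.710 × 10^-22) = 5.570 g/cm³.

5.57 g/cm³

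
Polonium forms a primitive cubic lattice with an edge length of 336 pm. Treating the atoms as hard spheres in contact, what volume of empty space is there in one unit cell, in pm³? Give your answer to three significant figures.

1.81 × 10^7 pm³

In a simple cubic lattice atoms touch along the cell edge, so a = 2r, so r = 0.5000a = 168.0 pm.
V_cell = a³ = 3.793 × 10^7 pm³; V_atoms = 1 × (4/3)πr³ = 1.986 × 10^7 pm³.
Empty space = 3.793 × 10^7 − 1.986 × 10^7 = 1.81 × 10^7 pm³.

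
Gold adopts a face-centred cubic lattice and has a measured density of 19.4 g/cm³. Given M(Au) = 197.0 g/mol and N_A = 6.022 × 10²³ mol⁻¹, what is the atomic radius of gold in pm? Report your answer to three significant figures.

For an FCC cell (Z = 4), a³ = Z·M/(N_A·ρ) = 4 × 197.0 / (6.022 × 10²³ × 19.40) = 6.745 × 10^-23 cm³, so a = 4.071 × 10^-8 cm = 407.1 pm.
Atoms touch along the face diagonal, so √2·a = 4r, so r = 0.3536 × a = 144 pm.

144 pm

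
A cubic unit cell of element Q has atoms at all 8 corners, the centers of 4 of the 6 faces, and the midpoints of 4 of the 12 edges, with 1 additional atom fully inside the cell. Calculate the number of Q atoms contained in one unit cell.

Corner atoms are shared by 8 cells (1/8 each), face atoms by 2 (1/2 each), edge atoms by 4 (1/4 each), interior atoms are unshared.
Net atoms = 8 × 1/8 + 4 × 1/2 + 4 × 1/4 + 1 = 1 + 2 + 1 + 1 = 5.

5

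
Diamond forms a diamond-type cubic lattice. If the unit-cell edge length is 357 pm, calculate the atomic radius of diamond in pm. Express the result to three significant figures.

In a diamond cubic lattice, nearest neighbors lie along the body diagonal with √3·a = 8r.
r = √3·a/8 = 1.7321 × 357 / 8 = 77.3 pm.

77.3 pm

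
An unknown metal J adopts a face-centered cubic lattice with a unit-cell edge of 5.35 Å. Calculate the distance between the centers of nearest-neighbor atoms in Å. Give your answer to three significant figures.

3.78 Å

In an FCC structure, atoms touch along the face diagonal, so √2·a = 4r; the nearest-neighbor distance equals 2r = 0.7071·a.
d = 0.7071 × 5.35 = 3.78 Å.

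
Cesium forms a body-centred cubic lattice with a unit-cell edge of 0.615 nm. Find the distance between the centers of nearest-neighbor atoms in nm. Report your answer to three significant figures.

0.533 nm

In a BCC structure, atoms touch along the body diagonal, so √3·a = 4r; the nearest-neighbor distance equals 2r = 0.8660·a.
d = 0.8660 × 0.615 = 0.533 nm.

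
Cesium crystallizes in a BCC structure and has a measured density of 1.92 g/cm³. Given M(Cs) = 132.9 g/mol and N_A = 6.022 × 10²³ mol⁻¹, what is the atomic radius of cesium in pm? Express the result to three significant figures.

For a BCC cell (Z = 2), a³ = Z·M/(N_A·ρ) = 2 × 132.9 / (6.022 × 10²³ × 1.920) = 2.299 × 10^-22 cm³, so a = 6.126 × 10^-8 cm = 612.6 pm.
Atoms touch along the body diagonal, so √3·a = 4r, so r = 0.4330 × a = 265 pm.

265 pm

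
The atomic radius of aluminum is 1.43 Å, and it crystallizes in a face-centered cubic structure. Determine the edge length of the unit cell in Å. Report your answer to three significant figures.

4.04 Å

In an FCC lattice, atoms touch along the face diagonal, so √2·a = 4r.
a = 4r/√2 = 4 × 1.43 / 1.4142 = 4.04 Å.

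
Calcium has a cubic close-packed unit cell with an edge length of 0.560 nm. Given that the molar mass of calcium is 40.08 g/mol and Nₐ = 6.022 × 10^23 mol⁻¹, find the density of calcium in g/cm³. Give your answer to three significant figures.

An FCC unit cell contains Z = 4 atoms.
Cell volume: a³ = (0.560 nm)³ = (5.600 × 10^-8 cm)³ = 1.756 × 10^-22 cm³.
ρ = Z·M/(N_A·a³) = 4 × 40.08 / (6.022 × 10²³ × 1.756 × 10^-22) = 1.516 g/cm³.

1.52 g/cm³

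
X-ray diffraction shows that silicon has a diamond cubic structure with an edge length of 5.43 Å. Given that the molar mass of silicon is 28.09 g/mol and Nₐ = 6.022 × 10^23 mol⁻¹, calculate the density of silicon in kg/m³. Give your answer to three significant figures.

2330 kg/m³

A diamond cubic unit cell contains Z = 8 atoms.
Cell volume: a³ = (5.43 Å)³ = (5.430 × 10^-8 cm)³ = 1.601 × 10^-22 cm³.
ρ = Z·M/(N_A·a³) = 8 × 28.09 / (6.022 × 10²³ × 1.601 × 10^-22) = 2.331 g/cm³ = 2330 kg/m³.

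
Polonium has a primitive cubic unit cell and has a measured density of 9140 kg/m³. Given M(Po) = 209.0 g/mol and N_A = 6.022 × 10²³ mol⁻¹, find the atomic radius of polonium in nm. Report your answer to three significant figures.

0.168 nm

For a simple cubic cell (Z = 1), a³ = Z·M/(N_A·ρ) = 1 × 209.0 / (6.022 × 10²³ × 9.140) = 3.797 × 10^-23 cm³, so a = 3.361 × 10^-8 cm = 0.3361 nm.
Atoms touch along the cell edge, so a = 2r, so r = 0.5000 × a = 0.168 nm.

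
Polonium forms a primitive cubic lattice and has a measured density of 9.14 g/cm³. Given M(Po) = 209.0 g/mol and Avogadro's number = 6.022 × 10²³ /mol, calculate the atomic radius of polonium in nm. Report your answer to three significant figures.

For a simple cubic cell (Z = 1), a³ = Z·M/(N_A·ρ) = 1 × 209.0 / (6.022 × 10²³ × 9.140) = 3.797 × 10^-23 cm³, so a = 3.361 × 10^-8 cm = 0.3361 nm.
Atoms touch along the cell edge, so a = 2r, so r = 0.5000 × a = 0.168 nm.

0.168 nm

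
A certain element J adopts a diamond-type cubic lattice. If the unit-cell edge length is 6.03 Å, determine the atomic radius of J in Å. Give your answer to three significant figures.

In a diamond cubic lattice, nearest neighbors lie along the body diagonal with √3·a = 8r.
r = √3·a/8 = 1.7321 × 6.03 / 8 = 1.31 Å.

1.31 Å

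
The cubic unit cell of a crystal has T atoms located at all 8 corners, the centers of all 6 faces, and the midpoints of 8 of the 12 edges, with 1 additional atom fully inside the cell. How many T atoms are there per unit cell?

Corner atoms are shared by 8 cells (1/8 each), face atoms by 2 (1/2 each), edge atoms by 4 (1/4 each), interior atoms are unshared.
Net atoms = 8 × 1/8 + 6 × 1/2 + 8 × 1/4 + 1 = 1 + 3 + 2 + 1 = 7.

7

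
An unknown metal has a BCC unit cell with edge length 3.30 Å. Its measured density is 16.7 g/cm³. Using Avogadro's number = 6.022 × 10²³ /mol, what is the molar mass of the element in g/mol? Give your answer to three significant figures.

181 g/mol

A BCC cell has Z = 2 atoms; a = 3.300 × 10^-8 cm.
M = ρ·N_A·a³/Z = 16.7 × 6.022 × 10²³ × 3.594 × 10^-23 / 2 = 181 g/mol.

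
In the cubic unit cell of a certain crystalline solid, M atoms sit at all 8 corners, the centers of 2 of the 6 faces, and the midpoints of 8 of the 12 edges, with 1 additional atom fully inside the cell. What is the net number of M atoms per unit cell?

5

Corner atoms are shared by 8 cells (1/8 each), face atoms by 2 (1/2 each), edge atoms by 4 (1/4 each), interior atoms are unshared.
Net atoms = 8 × 1/8 + 2 × 1/2 + 8 × 1/4 + 1 = 1 + 1 + 2 + 1 = 5.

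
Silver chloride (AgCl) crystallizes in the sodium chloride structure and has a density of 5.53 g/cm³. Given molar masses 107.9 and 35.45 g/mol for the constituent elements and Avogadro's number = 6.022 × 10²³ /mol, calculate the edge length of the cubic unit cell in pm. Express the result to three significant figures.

M(AgCl) = 143.35 g/mol; Z = 4 formula units per cell.
a³ = Z·M/(N_A·ρ) = 4 × 143.35 / (6.022 × 10²³ × 5.53) = 1.722 × 10^-22 cm³, so a = 5.563 × 10^-8 cm = 556 pm.

556 pm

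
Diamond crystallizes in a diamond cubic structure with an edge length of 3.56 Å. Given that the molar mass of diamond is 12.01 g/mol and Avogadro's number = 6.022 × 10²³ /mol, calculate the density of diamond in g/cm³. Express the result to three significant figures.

A diamond cubic unit cell contains Z = 8 atoms.
Cell volume: a³ = (3.56 Å)³ = (3.560 × 10^-8 cm)³ = 4.512 × 10^-23 cm³.
ρ = Z·M/(N_A·a³) = 8 × 12.01 / (6.022 × 10²³ × 4.512 × 10^-23) = 3.536 g/cm³.

3.54 g/cm³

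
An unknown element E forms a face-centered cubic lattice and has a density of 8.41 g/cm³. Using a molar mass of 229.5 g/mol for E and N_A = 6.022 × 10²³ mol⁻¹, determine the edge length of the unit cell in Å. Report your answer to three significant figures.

With Z = 4 atoms per FCC cell, a³ = Z·M/(N_A·ρ) = 4 × 229.5 / (6.022 × 10²³ × 8.410 g/cm³) = 1.813 × 10^-22 cm³.
a = (1.813 × 10^-22)^(1/3) = 5.659 × 10^-8 cm = 5.66 Å.

5.66 Å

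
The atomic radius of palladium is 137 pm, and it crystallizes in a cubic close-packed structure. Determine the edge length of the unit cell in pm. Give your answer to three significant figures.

387 pm

In an FCC lattice, atoms touch along the face diagonal, so √2·a = 4r.
a = 4r/√2 = 4 × 137 / 1.4142 = 387 pm.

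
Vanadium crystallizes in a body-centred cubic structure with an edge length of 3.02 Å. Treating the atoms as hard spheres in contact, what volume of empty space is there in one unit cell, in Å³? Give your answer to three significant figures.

In a BCC lattice atoms touch along the body diagonal, so √3·a = 4r, so r = 0.4330a = 1.308 Å.
V_cell = a³ = 27.54 Å³; V_atoms = 2 × (4/3)πr³ = 18.73 Å³.
Empty space = 27.54 − 18.73 = 8.81 Å³.

8.81 Å³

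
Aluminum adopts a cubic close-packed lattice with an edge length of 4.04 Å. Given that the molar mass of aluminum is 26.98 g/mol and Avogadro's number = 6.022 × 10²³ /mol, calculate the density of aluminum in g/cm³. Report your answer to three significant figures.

2.72 g/cm³

An FCC unit cell contains Z = 4 atoms.
Cell volume: a³ = (4.04 Å)³ = (4.040 × 10^-8 cm)³ = 6.594 × 10^-23 cm³.
ρ = Z·M/(N_A·a³) = 4 × 26.98 / (6.022 × 10²³ × 6.594 × 10^-23) = 2.718 g/cm³.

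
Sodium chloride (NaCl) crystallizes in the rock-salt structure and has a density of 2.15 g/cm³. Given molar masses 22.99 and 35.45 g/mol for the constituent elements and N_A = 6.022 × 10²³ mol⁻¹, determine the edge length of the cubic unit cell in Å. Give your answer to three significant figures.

M(NaCl) = 58.44 g/mol; Z = 4 formula units per cell.
a³ = Z·M/(N_A·ρ) = 4 × 58.44 / (6.022 × 10²³ × 2.15) = 1.805 × 10^-22 cm³, so a = 5.652 × 10^-8 cm = 5.65 Å.

5.65 Å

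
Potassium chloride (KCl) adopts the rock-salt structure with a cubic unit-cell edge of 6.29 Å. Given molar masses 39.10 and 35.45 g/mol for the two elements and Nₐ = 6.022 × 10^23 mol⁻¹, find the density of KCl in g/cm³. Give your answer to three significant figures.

1.99 g/cm³

The rock-salt structure contains Z = 4 formula units per cell; M(KCl) = 39.10 + 35.45 = 74.55 g/mol.
a³ = (6.290 × 10^-8 cm)³ = 2.489 × 10^-22 cm³.
ρ = 4 × 74.55 / (6.022 × 10²³ × 2.489 × 10^-22) = 1.990 g/cm³.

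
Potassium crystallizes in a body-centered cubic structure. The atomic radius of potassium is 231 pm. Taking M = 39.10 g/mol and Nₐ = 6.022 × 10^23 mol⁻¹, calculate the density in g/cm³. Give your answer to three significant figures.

In a BCC lattice, atoms touch along the body diagonal, so √3·a = 4r, giving a = 533.5 pm = 5.335 × 10^-8 cm.
With Z = 2, ρ = Z·M/(N_A·a³) = 2 × 39.10 / (6.022 × 10²³ × 1.518 × 10^-22) = 0.8553 g/cm³.

0.855 g/cm³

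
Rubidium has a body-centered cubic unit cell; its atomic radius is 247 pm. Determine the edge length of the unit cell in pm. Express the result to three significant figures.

In a BCC lattice, atoms touch along the body diagonal, so √3·a = 4r.
a = 4r/√3 = 4 × 247 / 1.7321 = 570 pm.

570 pm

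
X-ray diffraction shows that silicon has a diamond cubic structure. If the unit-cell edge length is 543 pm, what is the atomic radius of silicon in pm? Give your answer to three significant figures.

118 pm

In a diamond cubic lattice, nearest neighbors lie along the body diagonal with √3·a = 8r.
r = √3·a/8 = 1.7321 × 543 / 8 = 118 pm.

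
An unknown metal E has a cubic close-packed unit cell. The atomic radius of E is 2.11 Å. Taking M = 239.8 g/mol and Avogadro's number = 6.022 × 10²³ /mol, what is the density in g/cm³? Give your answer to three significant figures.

In an FCC lattice, atoms touch along the face diagonal, so √2·a = 4r, giving a = 5.968 Å = 5.968 × 10^-8 cm.
With Z = 4, ρ = Z·M/(N_A·a³) = 4 × 239.8 / (6.022 × 10²³ × 2.126 × 10^-22) = 7.494 g/cm³.

7.49 g/cm³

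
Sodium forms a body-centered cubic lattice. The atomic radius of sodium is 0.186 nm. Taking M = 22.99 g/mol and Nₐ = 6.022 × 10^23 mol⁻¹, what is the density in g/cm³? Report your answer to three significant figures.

In a BCC lattice, atoms touch along the body diagonal, so √3·a = 4r, giving a = 0.4295 nm = 4.295 × 10^-8 cm.
With Z = 2, ρ = Z·M/(N_A·a³) = 2 × 22.99 / (6.022 × 10²³ × 7.926 × 10^-23) = 0.9634 g/cm³.

0.963 g/cm³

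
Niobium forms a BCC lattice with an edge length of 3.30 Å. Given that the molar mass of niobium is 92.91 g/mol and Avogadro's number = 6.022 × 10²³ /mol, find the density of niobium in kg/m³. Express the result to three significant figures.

A BCC unit cell contains Z = 2 atoms.
Cell volume: a³ = (3.30 Å)³ = (3.300 × 10^-8 cm)³ = 3.594 × 10^-23 cm³.
ρ = Z·M/(N_A·a³) = 2 × 92.91 / (6.022 × 10²³ × 3.594 × 10^-23) = 8.586 g/cm³ = 8590 kg/m³.

8590 kg/m³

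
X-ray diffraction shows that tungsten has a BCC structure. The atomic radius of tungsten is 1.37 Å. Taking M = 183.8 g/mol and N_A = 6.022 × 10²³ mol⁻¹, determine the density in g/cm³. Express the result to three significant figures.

In a BCC lattice, atoms touch along the body diagonal, so √3·a = 4r, giving a = 3.164 Å = 3.164 × 10^-8 cm.
With Z = 2, ρ = Z·M/(N_A·a³) = 2 × 183.8 / (6.022 × 10²³ × 3.167 × 10^-23) = 19.27 g/cm³.

19.3 g/cm³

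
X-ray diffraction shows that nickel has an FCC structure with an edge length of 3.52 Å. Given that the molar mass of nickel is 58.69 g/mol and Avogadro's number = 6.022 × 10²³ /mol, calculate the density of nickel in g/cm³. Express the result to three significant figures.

8.94 g/cm³

An FCC unit cell contains Z = 4 atoms.
Cell volume: a³ = (3.52 Å)³ = (3.520 × 10^-8 cm)³ = 4.361 × 10^-23 cm³.
ρ = Z·M/(N_A·a³) = 4 × 58.69 / (6.022 × 10²³ × 4.361 × 10^-23) = 8.938 g/cm³.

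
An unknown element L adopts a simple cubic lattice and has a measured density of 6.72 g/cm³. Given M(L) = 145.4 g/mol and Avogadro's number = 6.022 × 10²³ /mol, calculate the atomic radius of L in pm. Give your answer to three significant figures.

For a simple cubic cell (Z = 1), a³ = Z·M/(N_A·ρ) = 1 × 145.4 / (6.022 × 10²³ × 6.720) = 3.593 × 10^-23 cm³, so a = 3.300 × 10^-8 cm = 330.0 pm.
Atoms touch along the cell edge, so a = 2r, so r = 0.5000 × a = 165 pm.

165 pm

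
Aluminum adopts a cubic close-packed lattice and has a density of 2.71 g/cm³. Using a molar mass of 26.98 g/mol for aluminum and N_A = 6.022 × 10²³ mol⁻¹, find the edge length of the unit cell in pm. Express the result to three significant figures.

404 pm

With Z = 4 atoms per FCC cell, a³ = Z·M/(N_A·ρ) = 4 × 26.98 / (6.022 × 10²³ × 2.710 g/cm³) = 6.613 × 10^-23 cm³.
a = (6.613 × 10^-23)^(1/3) = 4.044 × 10^-8 cm = 404 pm.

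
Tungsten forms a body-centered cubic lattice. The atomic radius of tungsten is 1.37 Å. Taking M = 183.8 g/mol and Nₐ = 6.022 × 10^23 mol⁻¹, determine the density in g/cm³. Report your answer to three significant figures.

19.3 g/cm³

In a BCC lattice, atoms touch along the body diagonal, so √3·a = 4r, giving a = 3.164 Å = 3.164 × 10^-8 cm.
With Z = 2, ρ = Z·M/(N_A·a³) = 2 × 183.8 / (6.022 × 10²³ × 3.167 × 10^-23) = 19.27 g/cm³.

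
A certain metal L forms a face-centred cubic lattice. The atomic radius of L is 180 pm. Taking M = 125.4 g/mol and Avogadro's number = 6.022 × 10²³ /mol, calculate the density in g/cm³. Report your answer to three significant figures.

6.31 g/cm³

In an FCC lattice, atoms touch along the face diagonal, so √2·a = 4r, giving a = 509.1 pm = 5.091 × 10^-8 cm.
With Z = 4, ρ = Z·M/(N_A·a³) = 4 × 125.4 / (6.022 × 10²³ × 1.320 × 10^-22) = 6.312 g/cm³.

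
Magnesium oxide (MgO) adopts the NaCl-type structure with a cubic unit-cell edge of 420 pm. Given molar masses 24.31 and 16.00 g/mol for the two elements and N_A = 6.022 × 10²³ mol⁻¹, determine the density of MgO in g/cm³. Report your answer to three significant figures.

The NaCl-type structure contains Z = 4 formula units per cell; M(MgO) = 24.31 + 16.00 = 40.31 g/mol.
a³ = (4.200 × 10^-8 cm)³ = 7.409 × 10^-23 cm³.
ρ = 4 × 40.31 / (6.022 × 10²³ × 7.409 × 10^-23) = 3.614 g/cm³.

3.61 g/cm³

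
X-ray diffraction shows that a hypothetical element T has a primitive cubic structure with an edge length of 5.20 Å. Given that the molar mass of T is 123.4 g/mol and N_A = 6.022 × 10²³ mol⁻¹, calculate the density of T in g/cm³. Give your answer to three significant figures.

A simple cubic unit cell contains Z = 1 atom.
Cell volume: a³ = (5.20 Å)³ = (5.200 × 10^-8 cm)³ = 1.406 × 10^-22 cm³.
ρ = Z·M/(N_A·a³) = 1 × 123.4 / (6.022 × 10²³ × 1.406 × 10^-22) = 1.457 g/cm³.

1.46 g/cm³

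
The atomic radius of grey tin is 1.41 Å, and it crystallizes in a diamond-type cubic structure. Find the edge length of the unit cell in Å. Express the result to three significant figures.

In a diamond cubic lattice, nearest neighbors lie along the body diagonal with √3·a = 8r.
a = 8r/√3 = 8 × 1.41 / 1.7321 = 6.51 Å.

6.51 Å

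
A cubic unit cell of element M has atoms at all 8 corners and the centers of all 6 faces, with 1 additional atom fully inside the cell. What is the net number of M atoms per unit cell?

Corner atoms are shared by 8 cells (1/8 each), face atoms by 2 (1/2 each), interior atoms are unshared.
Net atoms = 8 × 1/8 + 6 × 1/2 + 1 = 1 + 3 + 1 = 5.

5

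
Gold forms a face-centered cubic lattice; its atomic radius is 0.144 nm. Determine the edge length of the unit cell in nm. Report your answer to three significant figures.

In an FCC lattice, atoms touch along the face diagonal, so √2·a = 4r.
a = 4r/√2 = 4 × 0.144 / 1.4142 = 0.407 nm.

0.407 nm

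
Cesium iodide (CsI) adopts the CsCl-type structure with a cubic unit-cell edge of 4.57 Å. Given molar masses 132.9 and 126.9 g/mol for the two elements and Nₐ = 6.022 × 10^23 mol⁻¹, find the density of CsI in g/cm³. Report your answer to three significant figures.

4.52 g/cm³

The CsCl-type structure contains Z = 1 formula unit per cell; M(CsI) = 132.9 + 126.9 = 259.8 g/mol.
a³ = (4.570 × 10^-8 cm)³ = 9.544 × 10^-23 cm³.
ρ = 1 × 259.8 / (6.022 × 10²³ × 9.544 × 10^-23) = 4.520 g/cm³.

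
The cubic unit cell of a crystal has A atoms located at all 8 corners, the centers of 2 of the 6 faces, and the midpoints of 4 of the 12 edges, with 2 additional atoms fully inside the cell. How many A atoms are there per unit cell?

5

Corner atoms are shared by 8 cells (1/8 each), face atoms by 2 (1/2 each), edge atoms by 4 (1/4 each), interior atoms are unshared.
Net atoms = 8 × 1/8 + 2 × 1/2 + 4 × 1/4 + 2 = 1 + 1 + 1 + 2 = 5.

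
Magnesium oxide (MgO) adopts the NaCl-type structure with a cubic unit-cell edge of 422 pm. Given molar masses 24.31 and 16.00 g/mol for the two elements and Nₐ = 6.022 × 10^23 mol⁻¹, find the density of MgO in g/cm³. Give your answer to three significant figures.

3.56 g/cm³

The NaCl-type structure contains Z = 4 formula units per cell; M(MgO) = 24.31 + 16.00 = 40.31 g/mol.
a³ = (4.220 × 10^-8 cm)³ = 7.515 × 10^-23 cm³.
ρ = 4 × 40.31 / (6.022 × 10²³ × 7.515 × 10^-23) = 3.563 g/cm³.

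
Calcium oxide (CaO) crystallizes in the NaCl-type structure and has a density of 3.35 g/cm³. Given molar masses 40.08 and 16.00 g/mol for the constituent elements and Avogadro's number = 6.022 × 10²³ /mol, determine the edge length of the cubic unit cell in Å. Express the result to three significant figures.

M(CaO) = 56.08 g/mol; Z = 4 formula units per cell.
a³ = Z·M/(N_A·ρ) = 4 × 56.08 / (6.022 × 10²³ × 3.35) = 1.112 × 10^-22 cm³, so a = 4.809 × 10^-8 cm = 4.81 Å.

4.81 Å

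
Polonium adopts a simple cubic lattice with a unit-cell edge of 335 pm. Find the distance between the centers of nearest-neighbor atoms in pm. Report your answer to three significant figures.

In a simple cubic structure, atoms touch along the cell edge, so a = 2r; the nearest-neighbor distance equals 2r = 1.000·a.
d = 1.000 × 335 = 335 pm.

335 pm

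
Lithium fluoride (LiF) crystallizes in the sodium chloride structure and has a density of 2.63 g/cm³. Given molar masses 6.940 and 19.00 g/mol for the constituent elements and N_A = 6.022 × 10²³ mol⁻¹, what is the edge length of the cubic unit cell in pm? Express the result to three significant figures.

403 pm

M(LiF) = 25.94 g/mol; Z = 4 formula units per cell.
a³ = Z·M/(N_A·ρ) = 4 × 25.94 / (6.022 × 10²³ × 2.63) = 6.551 × 10^-23 cm³, so a = 4.031 × 10^-8 cm = 403 pm.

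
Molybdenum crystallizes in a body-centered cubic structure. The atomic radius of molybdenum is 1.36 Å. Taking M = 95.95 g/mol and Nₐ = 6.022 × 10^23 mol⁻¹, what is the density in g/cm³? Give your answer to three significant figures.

In a BCC lattice, atoms touch along the body diagonal, so √3·a = 4r, giving a = 3.141 Å = 3.141 × 10^-8 cm.
With Z = 2, ρ = Z·M/(N_A·a³) = 2 × 95.95 / (6.022 × 10²³ × 3.098 × 10^-23) = 10.29 g/cm³.

10.3 g/cm³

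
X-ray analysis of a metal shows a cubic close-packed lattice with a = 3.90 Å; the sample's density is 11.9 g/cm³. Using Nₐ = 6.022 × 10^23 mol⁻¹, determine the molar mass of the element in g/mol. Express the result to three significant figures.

An FCC cell has Z = 4 atoms; a = 3.900 × 10^-8 cm.
M = ρ·N_A·a³/Z = 11.9 × 6.022 × 10²³ × 5.932 × 10^-23 / 4 = 106 g/mol.

106 g/mol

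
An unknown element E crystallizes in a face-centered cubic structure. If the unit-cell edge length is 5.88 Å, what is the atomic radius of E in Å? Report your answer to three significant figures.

2.08 Å

In an FCC lattice, atoms touch along the face diagonal, so √2·a = 4r.
r = √2·a/4 = 1.4142 × 5.88 / 4 = 2.08 Å.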